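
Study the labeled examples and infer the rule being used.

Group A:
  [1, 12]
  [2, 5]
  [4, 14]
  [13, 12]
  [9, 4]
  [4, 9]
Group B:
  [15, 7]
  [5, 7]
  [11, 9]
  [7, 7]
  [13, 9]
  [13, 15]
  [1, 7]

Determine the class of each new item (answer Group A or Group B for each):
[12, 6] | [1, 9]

Group A, Group B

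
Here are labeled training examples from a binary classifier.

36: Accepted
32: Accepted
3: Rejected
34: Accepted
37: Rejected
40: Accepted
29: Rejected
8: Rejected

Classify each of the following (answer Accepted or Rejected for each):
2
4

Rejected, Rejected

The distinguishing property — even AND at least 29 — holds for all the 'Accepted' cases and none of the 'Rejected' cases.
2 — 2 is even, 2 < 29, hence Rejected.
4 — 4 is even, 4 < 29, hence Rejected.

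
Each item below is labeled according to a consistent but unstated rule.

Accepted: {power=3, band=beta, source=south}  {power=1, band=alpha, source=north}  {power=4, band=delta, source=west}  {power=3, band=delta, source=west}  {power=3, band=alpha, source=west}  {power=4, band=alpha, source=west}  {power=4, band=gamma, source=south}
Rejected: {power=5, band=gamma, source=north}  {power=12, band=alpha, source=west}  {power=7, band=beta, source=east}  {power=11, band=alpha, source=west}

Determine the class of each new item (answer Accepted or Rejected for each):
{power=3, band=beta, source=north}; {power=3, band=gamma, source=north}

Accepted, Accepted

The pattern is that an item is 'Accepted' exactly when: power ≤ 4.
{power=3, band=beta, source=north}: power = 3, satisfies this → Accepted. {power=3, band=gamma, source=north}: power = 3, satisfies this → Accepted.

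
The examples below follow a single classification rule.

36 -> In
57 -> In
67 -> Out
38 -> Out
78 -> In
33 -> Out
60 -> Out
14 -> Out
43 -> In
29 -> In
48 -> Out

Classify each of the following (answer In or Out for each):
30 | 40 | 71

Out, Out, In

The rule appears to be: ≡ 1 (mod 7).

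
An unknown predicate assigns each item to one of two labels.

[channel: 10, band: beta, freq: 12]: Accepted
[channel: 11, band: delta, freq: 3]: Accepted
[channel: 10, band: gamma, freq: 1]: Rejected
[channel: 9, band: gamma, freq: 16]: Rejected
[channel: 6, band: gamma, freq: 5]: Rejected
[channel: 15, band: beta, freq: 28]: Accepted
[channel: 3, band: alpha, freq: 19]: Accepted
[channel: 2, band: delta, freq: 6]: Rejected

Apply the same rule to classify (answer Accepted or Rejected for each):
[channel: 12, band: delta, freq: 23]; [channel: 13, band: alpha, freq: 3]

Accepted, Accepted

The pattern is that an item is 'Accepted' exactly when: band is not gamma AND channel ≥ 3.
Accepted: [channel: 12, band: delta, freq: 23], since band is delta, channel = 12.
Accepted: [channel: 13, band: alpha, freq: 3], since band is alpha, channel = 13.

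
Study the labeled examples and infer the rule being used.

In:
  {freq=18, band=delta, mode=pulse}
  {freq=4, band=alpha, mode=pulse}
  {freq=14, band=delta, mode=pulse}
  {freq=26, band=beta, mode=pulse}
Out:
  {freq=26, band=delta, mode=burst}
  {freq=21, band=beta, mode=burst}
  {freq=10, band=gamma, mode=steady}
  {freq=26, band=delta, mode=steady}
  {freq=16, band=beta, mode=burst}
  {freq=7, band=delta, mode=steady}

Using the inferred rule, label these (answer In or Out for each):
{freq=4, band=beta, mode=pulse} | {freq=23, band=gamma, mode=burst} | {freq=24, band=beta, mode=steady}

One predicate separates the groups cleanly: mode is pulse.

In, Out, Out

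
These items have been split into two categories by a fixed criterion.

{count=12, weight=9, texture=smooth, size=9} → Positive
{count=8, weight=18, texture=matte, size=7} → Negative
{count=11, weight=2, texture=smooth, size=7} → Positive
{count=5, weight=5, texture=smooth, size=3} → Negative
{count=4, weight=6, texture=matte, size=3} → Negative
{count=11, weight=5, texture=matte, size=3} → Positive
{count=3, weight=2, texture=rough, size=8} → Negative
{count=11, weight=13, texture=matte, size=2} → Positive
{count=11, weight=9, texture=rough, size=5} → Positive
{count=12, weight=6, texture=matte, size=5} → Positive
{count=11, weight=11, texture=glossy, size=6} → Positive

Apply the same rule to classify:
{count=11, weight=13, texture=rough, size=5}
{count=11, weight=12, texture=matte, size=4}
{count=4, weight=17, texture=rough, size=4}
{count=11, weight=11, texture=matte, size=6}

Positive, Positive, Negative, Positive

The simplest hypothesis consistent with all the labels is: count ≥ 11.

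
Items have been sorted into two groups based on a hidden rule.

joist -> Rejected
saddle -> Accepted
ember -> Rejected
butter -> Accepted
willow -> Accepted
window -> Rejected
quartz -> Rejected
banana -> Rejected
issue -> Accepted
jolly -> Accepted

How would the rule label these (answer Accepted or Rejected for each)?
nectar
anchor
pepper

Rejected, Rejected, Accepted

A rule that fits every label: has a double letter — true of each 'Accepted' example, false of each 'Rejected' one.
nectar: no doubled letter, does not fit → Rejected.
anchor: no doubled letter, does not fit → Rejected.
pepper: 'pp' doubled, has this property → Accepted.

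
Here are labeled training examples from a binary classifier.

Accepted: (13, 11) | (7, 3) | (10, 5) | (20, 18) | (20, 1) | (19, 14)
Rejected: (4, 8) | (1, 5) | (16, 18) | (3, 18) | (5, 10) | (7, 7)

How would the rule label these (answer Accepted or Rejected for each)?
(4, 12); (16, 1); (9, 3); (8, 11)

Every 'Accepted' example satisfies: first > second. None of the 'Rejected' examples do.
Rejected: (4, 12), since 4 < 12. Accepted: (16, 1), since 16 > 1. Accepted: (9, 3), since 9 > 3. Rejected: (8, 11), since 8 < 11.

Rejected, Accepted, Accepted, Rejected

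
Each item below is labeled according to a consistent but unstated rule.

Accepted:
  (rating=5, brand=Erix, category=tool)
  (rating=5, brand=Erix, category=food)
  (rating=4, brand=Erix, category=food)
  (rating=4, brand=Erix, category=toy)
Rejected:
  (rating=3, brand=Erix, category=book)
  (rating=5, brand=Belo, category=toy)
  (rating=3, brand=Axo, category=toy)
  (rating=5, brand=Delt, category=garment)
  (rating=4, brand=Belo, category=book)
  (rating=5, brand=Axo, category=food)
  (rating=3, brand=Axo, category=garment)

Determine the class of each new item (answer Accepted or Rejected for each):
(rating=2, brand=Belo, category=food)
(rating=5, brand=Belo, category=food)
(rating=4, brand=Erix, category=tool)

Rejected, Rejected, Accepted

The common property of the 'Accepted' items is: brand is Erix AND rating ≥ 4. No 'Rejected' item has it.
Rejected: (rating=2, brand=Belo, category=food), since brand is Belo, rating = 2. Rejected: (rating=5, brand=Belo, category=food), since brand is Belo, rating = 5. Accepted: (rating=4, brand=Erix, category=tool), since brand is Erix, rating = 4.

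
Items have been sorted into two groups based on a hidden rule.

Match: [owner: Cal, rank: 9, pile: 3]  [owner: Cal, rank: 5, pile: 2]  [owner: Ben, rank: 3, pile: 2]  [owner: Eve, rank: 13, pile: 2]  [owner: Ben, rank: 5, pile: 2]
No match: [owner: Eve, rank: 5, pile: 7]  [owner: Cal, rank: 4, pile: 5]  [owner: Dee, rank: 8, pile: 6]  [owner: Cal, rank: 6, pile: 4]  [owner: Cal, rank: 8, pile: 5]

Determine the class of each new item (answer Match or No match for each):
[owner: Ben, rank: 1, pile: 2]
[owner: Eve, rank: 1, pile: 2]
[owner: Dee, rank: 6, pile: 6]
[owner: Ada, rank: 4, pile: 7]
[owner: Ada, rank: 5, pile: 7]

Match, Match, No match, No match, No match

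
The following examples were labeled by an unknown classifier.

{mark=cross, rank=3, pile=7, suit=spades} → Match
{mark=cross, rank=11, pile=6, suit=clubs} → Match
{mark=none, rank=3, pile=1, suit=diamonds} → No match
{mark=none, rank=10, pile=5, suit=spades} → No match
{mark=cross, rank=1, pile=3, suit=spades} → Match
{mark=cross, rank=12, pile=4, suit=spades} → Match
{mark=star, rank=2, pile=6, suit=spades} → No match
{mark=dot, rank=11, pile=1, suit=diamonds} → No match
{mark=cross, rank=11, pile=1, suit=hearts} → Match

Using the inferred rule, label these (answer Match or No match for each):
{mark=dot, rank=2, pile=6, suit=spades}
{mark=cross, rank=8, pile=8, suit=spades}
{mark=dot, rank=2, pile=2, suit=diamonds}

No match, Match, No match

The simplest hypothesis consistent with all the labels is: mark is cross.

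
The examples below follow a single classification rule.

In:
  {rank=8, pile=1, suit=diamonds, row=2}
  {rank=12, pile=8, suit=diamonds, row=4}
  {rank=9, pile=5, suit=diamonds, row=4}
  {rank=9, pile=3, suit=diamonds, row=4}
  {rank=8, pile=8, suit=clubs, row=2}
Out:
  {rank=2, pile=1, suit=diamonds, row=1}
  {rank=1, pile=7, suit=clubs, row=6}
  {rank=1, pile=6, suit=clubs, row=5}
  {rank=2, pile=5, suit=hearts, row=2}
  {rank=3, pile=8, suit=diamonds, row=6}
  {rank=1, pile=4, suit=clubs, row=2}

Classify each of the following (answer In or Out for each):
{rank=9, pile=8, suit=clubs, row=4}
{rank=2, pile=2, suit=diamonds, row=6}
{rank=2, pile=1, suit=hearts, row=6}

The pattern is that an item is 'In' exactly when: rank ≥ 8.
In: {rank=9, pile=8, suit=clubs, row=4}, since rank = 9. Out: {rank=2, pile=2, suit=diamonds, row=6}, since rank = 2. Out: {rank=2, pile=1, suit=hearts, row=6}, since rank = 2.

In, Out, Out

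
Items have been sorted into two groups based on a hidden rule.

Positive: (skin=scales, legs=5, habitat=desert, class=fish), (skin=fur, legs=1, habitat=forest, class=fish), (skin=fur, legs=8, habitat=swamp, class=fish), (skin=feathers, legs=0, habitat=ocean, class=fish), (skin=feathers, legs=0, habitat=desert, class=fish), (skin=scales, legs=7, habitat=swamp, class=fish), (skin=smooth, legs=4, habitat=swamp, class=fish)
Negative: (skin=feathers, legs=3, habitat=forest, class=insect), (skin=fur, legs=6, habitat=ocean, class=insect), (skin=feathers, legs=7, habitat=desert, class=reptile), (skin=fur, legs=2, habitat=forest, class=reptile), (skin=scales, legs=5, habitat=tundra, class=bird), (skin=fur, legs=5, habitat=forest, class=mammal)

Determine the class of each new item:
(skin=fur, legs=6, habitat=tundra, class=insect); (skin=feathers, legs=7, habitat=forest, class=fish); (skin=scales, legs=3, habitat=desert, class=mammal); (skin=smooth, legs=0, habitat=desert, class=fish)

Negative, Positive, Negative, Positive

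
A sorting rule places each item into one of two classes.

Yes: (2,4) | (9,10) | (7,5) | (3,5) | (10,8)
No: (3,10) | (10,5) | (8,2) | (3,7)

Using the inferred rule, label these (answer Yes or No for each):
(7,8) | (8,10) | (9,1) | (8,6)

Yes, Yes, No, Yes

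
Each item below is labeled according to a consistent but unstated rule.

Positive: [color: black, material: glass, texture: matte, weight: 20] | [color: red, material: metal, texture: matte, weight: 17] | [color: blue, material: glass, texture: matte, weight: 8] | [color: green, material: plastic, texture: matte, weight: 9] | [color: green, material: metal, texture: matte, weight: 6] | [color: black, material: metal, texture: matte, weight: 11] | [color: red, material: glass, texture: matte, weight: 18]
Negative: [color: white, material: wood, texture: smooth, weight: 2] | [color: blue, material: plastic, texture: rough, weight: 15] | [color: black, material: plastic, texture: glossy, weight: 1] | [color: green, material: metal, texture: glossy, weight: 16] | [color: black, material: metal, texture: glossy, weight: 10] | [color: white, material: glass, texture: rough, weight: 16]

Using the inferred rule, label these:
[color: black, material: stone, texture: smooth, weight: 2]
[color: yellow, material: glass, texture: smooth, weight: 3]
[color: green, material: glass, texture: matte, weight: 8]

Negative, Negative, Positive

The rule appears to be: texture is matte.
[color: black, material: stone, texture: smooth, weight: 2] → texture is smooth → Negative. [color: yellow, material: glass, texture: smooth, weight: 3] → texture is smooth → Negative. [color: green, material: glass, texture: matte, weight: 8] → texture is matte → Positive.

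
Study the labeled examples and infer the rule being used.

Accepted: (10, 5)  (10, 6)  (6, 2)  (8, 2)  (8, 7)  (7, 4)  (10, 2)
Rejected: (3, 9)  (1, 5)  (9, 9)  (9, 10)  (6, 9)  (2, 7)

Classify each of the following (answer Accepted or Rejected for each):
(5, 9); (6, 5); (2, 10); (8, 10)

Looking at the examples, the only property every 'Accepted' case has and every 'Rejected' case lacks is: first > second.
(5, 9) → 5 < 9 → Rejected. (6, 5) → 6 > 5 → Accepted. (2, 10) → 2 < 10 → Rejected. (8, 10) → 8 < 10 → Rejected.

Rejected, Accepted, Rejected, Rejected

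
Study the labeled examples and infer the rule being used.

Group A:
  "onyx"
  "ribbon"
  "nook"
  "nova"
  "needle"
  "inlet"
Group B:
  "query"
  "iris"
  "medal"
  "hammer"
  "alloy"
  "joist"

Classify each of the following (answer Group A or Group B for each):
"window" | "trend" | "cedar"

Group A, Group A, Group B

The pattern is that an item is 'Group A' exactly when: contains 'n'.
"window" — has 'n', hence Group A. "trend" — has 'n', hence Group A. "cedar" — no 'n', hence Group B.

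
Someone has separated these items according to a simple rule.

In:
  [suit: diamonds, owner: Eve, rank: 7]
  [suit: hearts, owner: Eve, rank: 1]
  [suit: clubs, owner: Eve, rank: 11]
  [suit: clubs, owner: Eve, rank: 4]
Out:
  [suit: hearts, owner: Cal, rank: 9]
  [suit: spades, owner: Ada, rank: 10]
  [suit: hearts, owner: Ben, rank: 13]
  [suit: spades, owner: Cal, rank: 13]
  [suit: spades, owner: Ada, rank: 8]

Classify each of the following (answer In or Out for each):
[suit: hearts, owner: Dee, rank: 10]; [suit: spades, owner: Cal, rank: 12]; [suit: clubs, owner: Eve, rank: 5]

The classifier is using: owner is Eve.
[suit: hearts, owner: Dee, rank: 10]: owner is Dee — does not fit, so Out. [suit: spades, owner: Cal, rank: 12]: owner is Cal — does not fit, so Out. [suit: clubs, owner: Eve, rank: 5]: owner is Eve — has this property, so In.

Out, Out, In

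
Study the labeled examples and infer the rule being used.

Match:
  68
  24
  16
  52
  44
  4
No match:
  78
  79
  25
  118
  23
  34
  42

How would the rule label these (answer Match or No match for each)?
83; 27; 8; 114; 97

One predicate separates the groups cleanly: multiple of 4.
83: 83 = 4·20 + 3, lacks this property → No match.
27: 27 = 4·6 + 3, lacks this property → No match.
8: 8 = 4·2, satisfies this → Match.
114: 114 = 4·28 + 2, lacks this property → No match.
97: 97 = 4·24 + 1, lacks this property → No match.

No match, No match, Match, No match, No match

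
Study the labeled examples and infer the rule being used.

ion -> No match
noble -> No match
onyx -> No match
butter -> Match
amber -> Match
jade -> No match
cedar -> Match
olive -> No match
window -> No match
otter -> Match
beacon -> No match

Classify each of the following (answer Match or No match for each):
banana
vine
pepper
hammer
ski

No match, No match, Match, Match, No match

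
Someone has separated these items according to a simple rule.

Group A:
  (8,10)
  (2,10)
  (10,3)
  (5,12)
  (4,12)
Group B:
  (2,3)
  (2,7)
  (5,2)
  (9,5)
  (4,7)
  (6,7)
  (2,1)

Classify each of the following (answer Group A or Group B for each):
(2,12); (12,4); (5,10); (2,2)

The distinguishing property — max ≥ 10 — holds for all the 'Group A' cases and none of the 'Group B' cases.
(2,12): max 12, qualifies → Group A.
(12,4): max 12, qualifies → Group A.
(5,10): max 10, qualifies → Group A.
(2,2): max 2, does not pass → Group B.

Group A, Group A, Group A, Group B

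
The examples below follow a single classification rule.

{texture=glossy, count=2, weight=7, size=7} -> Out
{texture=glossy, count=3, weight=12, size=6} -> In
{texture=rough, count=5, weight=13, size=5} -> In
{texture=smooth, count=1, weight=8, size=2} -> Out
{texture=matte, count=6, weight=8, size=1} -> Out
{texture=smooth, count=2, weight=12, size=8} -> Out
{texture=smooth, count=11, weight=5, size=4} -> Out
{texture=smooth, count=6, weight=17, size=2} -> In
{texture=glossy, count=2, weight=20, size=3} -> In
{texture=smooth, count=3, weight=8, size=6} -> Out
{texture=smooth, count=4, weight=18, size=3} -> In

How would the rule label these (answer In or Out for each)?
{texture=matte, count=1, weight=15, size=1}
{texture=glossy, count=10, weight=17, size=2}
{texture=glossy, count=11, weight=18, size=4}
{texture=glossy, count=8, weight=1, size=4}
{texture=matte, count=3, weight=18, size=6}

In, In, In, Out, In

The rule appears to be: size ≤ 6 AND weight ≥ 12.
{texture=matte, count=1, weight=15, size=1}: size = 1, weight = 15, matches → In.
{texture=glossy, count=10, weight=17, size=2}: size = 2, weight = 17, matches → In.
{texture=glossy, count=11, weight=18, size=4}: size = 4, weight = 18, matches → In.
{texture=glossy, count=8, weight=1, size=4}: size = 4, weight = 1, fails the rule → Out.
{texture=matte, count=3, weight=18, size=6}: size = 6, weight = 18, matches → In.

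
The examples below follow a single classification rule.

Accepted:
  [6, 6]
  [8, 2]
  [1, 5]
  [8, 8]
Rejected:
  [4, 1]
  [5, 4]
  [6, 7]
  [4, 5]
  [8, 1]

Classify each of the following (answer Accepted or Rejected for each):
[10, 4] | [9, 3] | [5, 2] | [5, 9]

Accepted, Accepted, Rejected, Accepted

Looking at the examples, the only property every 'Accepted' case has and every 'Rejected' case lacks is: sum is even.
[10, 4] → 10+4 = 14 → Accepted.
[9, 3] → 9+3 = 12 → Accepted.
[5, 2] → 5+2 = 7 → Rejected.
[5, 9] → 5+9 = 14 → Accepted.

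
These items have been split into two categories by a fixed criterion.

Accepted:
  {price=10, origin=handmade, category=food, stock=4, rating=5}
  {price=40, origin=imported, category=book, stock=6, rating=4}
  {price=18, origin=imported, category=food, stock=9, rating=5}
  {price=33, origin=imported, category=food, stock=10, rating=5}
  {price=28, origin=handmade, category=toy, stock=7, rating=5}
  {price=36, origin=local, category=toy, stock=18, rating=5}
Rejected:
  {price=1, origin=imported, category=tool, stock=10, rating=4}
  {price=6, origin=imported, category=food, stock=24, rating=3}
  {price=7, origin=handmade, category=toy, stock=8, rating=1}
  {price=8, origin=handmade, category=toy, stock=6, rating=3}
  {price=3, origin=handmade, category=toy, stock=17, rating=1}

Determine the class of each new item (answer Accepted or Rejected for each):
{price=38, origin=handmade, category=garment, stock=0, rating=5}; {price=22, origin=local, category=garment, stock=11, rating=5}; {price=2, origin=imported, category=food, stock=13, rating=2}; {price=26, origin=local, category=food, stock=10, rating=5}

Accepted, Accepted, Rejected, Accepted

Rule: price ≥ 10. This holds for each 'Accepted' example and fails for each 'Rejected' one.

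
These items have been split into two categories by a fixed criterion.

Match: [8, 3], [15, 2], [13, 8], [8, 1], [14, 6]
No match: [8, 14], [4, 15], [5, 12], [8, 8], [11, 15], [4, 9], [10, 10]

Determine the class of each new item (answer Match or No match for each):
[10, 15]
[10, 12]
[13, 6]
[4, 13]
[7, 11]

Rule: first > second. This holds for each 'Match' example and fails for each 'No match' one.
[10, 15] → 10 < 15 → No match. [10, 12] → 10 < 12 → No match. [13, 6] → 13 > 6 → Match. [4, 13] → 4 < 13 → No match. [7, 11] → 7 < 11 → No match.

No match, No match, Match, No match, No match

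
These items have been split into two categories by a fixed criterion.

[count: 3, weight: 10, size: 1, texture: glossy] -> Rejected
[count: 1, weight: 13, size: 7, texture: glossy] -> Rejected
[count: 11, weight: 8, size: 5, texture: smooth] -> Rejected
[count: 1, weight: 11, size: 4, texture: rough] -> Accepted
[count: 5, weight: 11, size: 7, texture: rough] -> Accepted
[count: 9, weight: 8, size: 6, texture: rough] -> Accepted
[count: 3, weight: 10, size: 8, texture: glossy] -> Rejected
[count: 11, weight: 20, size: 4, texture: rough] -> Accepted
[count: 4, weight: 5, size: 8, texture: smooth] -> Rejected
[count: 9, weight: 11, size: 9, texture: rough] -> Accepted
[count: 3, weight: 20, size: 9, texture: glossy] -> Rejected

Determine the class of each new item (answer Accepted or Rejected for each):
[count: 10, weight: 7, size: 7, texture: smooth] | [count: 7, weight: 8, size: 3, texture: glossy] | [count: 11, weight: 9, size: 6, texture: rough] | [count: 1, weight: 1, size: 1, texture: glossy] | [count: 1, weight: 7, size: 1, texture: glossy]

Rejected, Rejected, Accepted, Rejected, Rejected

The classifier is using: texture is rough.
[count: 10, weight: 7, size: 7, texture: smooth] → texture is smooth → Rejected. [count: 7, weight: 8, size: 3, texture: glossy] → texture is glossy → Rejected. [count: 11, weight: 9, size: 6, texture: rough] → texture is rough → Accepted. [count: 1, weight: 1, size: 1, texture: glossy] → texture is glossy → Rejected. [count: 1, weight: 7, size: 1, texture: glossy] → texture is glossy → Rejected.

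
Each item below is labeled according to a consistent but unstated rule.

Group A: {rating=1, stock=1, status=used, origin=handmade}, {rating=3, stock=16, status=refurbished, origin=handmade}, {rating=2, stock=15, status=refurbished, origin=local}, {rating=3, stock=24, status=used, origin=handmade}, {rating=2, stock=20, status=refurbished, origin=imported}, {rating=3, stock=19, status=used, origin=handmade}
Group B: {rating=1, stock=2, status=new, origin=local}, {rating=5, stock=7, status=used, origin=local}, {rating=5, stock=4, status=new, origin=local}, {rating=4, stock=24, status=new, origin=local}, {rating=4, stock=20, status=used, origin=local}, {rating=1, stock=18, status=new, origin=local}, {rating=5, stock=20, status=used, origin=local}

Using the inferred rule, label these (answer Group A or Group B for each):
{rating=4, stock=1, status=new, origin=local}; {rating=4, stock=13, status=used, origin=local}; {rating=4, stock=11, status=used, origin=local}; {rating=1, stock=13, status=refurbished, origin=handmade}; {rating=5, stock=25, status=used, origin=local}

Group B, Group B, Group B, Group A, Group B

The pattern is that an item is 'Group A' exactly when: status is refurbished OR origin is handmade.
{rating=4, stock=1, status=new, origin=local}: status is new, origin is local — doesn't match, so Group B. {rating=4, stock=13, status=used, origin=local}: status is used, origin is local — doesn't match, so Group B. {rating=4, stock=11, status=used, origin=local}: status is used, origin is local — doesn't match, so Group B. {rating=1, stock=13, status=refurbished, origin=handmade}: status is refurbished, origin is handmade — meets the rule, so Group A. {rating=5, stock=25, status=used, origin=local}: status is used, origin is local — doesn't match, so Group B.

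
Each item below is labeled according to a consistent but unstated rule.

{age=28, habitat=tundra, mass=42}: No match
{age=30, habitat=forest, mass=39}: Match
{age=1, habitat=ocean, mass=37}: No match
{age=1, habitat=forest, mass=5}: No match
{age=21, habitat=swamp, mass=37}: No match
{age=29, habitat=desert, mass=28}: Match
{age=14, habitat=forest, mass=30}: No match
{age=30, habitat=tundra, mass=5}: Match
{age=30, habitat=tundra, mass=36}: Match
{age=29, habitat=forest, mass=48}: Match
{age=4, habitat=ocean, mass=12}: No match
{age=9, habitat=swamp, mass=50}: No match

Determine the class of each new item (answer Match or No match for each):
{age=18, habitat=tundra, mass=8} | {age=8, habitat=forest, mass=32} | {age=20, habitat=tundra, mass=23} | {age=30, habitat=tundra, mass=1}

No match, No match, No match, Match

Rule: age ≥ 29. This holds for each 'Match' example and fails for each 'No match' one.
{age=18, habitat=tundra, mass=8}: age = 18, does not fit → No match. {age=8, habitat=forest, mass=32}: age = 8, does not fit → No match. {age=20, habitat=tundra, mass=23}: age = 20, does not fit → No match. {age=30, habitat=tundra, mass=1}: age = 30, passes → Match.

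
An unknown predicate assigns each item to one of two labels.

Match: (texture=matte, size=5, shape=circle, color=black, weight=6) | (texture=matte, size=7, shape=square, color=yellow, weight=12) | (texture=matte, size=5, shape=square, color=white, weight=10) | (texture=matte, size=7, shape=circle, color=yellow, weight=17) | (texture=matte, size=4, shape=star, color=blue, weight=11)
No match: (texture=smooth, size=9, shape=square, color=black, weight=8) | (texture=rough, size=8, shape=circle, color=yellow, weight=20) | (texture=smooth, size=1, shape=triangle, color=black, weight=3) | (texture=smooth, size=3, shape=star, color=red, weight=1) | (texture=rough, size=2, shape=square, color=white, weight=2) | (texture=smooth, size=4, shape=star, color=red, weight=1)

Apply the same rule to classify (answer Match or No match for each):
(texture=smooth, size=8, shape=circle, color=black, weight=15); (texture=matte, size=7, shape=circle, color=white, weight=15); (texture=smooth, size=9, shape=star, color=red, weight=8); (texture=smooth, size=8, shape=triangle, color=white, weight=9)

No match, Match, No match, No match

Looking at the examples, the only property every 'Match' case has and every 'No match' case lacks is: texture is matte.
(texture=smooth, size=8, shape=circle, color=black, weight=15) → texture is smooth → No match.
(texture=matte, size=7, shape=circle, color=white, weight=15) → texture is matte → Match.
(texture=smooth, size=9, shape=star, color=red, weight=8) → texture is smooth → No match.
(texture=smooth, size=8, shape=triangle, color=white, weight=9) → texture is smooth → No match.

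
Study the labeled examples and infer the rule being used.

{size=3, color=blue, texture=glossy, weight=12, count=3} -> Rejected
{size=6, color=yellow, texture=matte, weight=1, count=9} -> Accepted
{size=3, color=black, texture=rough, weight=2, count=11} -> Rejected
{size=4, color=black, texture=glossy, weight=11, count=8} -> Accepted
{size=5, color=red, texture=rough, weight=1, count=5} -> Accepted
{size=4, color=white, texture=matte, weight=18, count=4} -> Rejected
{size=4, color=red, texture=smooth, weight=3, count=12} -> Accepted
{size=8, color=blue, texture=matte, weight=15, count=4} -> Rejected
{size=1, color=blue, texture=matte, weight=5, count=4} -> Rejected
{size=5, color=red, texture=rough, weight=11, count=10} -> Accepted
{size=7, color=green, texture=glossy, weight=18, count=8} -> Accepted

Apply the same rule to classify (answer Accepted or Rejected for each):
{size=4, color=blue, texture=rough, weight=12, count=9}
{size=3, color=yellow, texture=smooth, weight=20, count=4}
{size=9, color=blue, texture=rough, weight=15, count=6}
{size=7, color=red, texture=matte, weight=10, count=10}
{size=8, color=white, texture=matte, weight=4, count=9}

The simplest hypothesis consistent with all the labels is: size ≥ 4 AND count ≥ 5.

Accepted, Rejected, Accepted, Accepted, Accepted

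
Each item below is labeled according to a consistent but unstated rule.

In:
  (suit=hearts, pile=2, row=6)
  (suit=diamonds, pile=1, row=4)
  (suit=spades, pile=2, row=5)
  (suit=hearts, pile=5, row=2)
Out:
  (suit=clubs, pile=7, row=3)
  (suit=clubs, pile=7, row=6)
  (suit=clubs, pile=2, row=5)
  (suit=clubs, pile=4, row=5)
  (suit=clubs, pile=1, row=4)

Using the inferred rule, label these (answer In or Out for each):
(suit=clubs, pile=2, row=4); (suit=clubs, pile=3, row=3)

Out, Out

The simplest hypothesis consistent with all the labels is: suit is not clubs.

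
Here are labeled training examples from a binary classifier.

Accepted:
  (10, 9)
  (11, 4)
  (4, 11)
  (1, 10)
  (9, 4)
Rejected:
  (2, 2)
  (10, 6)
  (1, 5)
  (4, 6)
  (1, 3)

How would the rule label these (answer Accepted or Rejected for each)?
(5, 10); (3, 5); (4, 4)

Accepted, Rejected, Rejected

Checking candidate rules against both groups, what survives is: sum is odd.
(5, 10): 5+10 = 15, passes → Accepted. (3, 5): 3+5 = 8, fails the rule → Rejected. (4, 4): 4+4 = 8, fails the rule → Rejected.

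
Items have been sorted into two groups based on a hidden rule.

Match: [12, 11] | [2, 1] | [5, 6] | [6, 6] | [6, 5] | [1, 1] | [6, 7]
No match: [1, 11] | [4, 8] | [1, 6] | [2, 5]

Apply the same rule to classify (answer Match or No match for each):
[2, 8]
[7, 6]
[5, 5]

No match, Match, Match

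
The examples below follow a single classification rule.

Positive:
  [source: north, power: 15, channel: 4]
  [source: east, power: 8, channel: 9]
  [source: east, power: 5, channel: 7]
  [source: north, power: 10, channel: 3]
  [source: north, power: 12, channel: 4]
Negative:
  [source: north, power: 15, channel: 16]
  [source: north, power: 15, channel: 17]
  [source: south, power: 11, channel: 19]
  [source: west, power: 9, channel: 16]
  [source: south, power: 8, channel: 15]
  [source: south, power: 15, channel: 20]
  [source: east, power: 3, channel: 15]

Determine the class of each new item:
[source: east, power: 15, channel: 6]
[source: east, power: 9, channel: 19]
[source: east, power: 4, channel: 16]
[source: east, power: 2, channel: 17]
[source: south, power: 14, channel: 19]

Positive, Negative, Negative, Negative, Negative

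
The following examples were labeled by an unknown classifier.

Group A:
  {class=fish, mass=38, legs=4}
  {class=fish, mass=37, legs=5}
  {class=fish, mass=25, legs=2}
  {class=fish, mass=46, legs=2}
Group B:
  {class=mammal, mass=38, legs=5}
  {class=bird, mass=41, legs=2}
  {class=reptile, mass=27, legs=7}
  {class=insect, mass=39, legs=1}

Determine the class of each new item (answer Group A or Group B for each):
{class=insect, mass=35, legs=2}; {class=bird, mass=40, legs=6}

Group B, Group B

'Group A' ⟺ class is fish.
{class=insect, mass=35, legs=2} — class is insect, hence Group B. {class=bird, mass=40, legs=6} — class is bird, hence Group B.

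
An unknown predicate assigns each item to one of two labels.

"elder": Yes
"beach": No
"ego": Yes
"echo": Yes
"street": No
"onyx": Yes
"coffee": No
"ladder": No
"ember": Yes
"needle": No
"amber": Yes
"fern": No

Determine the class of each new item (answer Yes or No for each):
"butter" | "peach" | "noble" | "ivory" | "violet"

A rule that fits every label: starts with a vowel — true of each 'Yes' example, false of each 'No' one.
"butter": starts with 'b' — doesn't qualify, so No. "peach": starts with 'p' — doesn't qualify, so No. "noble": starts with 'n' — doesn't qualify, so No. "ivory": starts with 'i' — fits, so Yes. "violet": starts with 'v' — doesn't qualify, so No.

No, No, No, Yes, No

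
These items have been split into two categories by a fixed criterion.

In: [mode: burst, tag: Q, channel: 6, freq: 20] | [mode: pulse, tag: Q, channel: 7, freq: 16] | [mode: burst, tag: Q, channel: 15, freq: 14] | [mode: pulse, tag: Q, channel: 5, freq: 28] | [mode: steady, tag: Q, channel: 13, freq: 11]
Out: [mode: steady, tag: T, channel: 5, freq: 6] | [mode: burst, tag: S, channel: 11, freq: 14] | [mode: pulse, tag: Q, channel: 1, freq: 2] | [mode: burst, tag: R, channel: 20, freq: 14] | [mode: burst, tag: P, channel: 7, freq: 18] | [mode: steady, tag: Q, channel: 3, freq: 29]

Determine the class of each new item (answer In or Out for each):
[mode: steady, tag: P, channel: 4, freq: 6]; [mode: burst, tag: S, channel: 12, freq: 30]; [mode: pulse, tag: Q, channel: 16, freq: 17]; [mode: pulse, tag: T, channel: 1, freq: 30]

Out, Out, In, Out

The simplest hypothesis consistent with all the labels is: tag is Q AND channel ≥ 5.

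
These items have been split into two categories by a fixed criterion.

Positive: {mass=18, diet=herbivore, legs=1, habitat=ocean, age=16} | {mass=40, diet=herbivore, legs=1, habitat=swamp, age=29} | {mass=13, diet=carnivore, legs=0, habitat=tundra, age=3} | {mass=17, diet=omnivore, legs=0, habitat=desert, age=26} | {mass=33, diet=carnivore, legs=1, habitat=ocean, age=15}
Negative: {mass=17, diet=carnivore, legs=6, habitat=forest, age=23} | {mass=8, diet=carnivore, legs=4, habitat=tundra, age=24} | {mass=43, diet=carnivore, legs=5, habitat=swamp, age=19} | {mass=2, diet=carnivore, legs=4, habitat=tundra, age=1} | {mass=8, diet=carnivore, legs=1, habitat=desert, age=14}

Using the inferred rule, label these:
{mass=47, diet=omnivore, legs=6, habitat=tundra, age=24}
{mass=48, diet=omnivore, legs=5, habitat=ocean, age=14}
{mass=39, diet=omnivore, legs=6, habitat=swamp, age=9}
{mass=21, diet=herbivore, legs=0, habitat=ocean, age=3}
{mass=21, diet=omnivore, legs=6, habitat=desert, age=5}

The rule appears to be: legs ≤ 1 AND mass ≥ 13.

Negative, Negative, Negative, Positive, Negative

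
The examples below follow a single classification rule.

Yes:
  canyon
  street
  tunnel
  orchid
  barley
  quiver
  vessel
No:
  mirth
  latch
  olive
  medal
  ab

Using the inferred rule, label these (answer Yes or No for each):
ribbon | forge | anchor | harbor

Yes, No, Yes, Yes

All 'Yes' examples share one property — length 6 — and every 'No' example lacks it.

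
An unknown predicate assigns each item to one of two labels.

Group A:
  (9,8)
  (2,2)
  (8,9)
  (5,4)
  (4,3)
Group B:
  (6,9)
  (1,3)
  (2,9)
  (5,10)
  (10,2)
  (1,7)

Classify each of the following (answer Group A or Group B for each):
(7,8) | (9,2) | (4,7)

Rule: |first − second| ≤ 1. This holds for each 'Group A' example and fails for each 'Group B' one.

Group A, Group B, Group B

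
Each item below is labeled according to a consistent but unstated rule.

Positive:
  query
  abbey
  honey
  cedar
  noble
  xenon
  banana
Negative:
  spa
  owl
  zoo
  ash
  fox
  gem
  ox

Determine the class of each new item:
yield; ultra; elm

One predicate separates the groups cleanly: length ≥ 5.
yield — length 5, hence Positive. ultra — length 5, hence Positive. elm — length 3, hence Negative.

Positive, Positive, Negative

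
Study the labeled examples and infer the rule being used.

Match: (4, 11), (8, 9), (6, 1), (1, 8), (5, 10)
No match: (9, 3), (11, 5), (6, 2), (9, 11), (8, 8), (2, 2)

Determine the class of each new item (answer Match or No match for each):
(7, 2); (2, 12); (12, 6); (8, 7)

Match, No match, No match, Match

A rule that fits every label: sum is odd — true of each 'Match' example, false of each 'No match' one.
(7, 2): 7+2 = 9, qualifies → Match. (2, 12): 2+12 = 14, fails this test → No match. (12, 6): 12+6 = 18, fails this test → No match. (8, 7): 8+7 = 15, qualifies → Match.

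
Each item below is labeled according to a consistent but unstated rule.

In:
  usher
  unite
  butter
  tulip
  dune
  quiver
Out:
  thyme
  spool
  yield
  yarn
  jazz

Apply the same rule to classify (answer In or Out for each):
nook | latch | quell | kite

All 'In' examples share one property — contains 'u' — and every 'Out' example lacks it.

Out, Out, In, Out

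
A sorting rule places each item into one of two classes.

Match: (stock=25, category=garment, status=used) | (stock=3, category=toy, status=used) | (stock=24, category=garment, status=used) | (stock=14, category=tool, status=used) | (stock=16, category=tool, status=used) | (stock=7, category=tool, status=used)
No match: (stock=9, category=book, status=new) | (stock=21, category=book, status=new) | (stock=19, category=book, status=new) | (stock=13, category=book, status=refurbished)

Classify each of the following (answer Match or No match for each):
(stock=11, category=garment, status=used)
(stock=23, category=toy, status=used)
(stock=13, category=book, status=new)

A rule that fits every label: status is used — true of each 'Match' example, false of each 'No match' one.
(stock=11, category=garment, status=used) → status is used → Match. (stock=23, category=toy, status=used) → status is used → Match. (stock=13, category=book, status=new) → status is new → No match.

Match, Match, No match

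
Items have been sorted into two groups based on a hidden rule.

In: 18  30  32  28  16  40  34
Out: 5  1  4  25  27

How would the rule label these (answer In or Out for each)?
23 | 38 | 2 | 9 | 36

All 'In' examples share one property — even AND at least 5 — and every 'Out' example lacks it.
23: 23 is odd, 23 ≥ 5 — does not pass, so Out.
38: 38 is even, 38 ≥ 5 — matches, so In.
2: 2 is even, 2 < 5 — does not pass, so Out.
9: 9 is odd, 9 ≥ 5 — does not pass, so Out.
36: 36 is even, 36 ≥ 5 — matches, so In.

Out, In, Out, Out, In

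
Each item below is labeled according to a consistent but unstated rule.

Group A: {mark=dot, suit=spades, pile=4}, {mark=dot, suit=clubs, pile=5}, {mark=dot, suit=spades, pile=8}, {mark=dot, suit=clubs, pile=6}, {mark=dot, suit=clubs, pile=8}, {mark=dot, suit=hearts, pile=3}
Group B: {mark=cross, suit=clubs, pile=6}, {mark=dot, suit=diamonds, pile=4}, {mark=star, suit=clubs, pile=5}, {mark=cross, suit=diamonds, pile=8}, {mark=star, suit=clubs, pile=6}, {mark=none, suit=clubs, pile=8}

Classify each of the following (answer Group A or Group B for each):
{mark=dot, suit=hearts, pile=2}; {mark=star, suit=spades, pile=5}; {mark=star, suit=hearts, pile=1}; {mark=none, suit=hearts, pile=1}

Group A, Group B, Group B, Group B

'Group A' ⟺ mark is dot AND suit is not diamonds.
Group A: {mark=dot, suit=hearts, pile=2}, since mark is dot, suit is hearts.
Group B: {mark=star, suit=spades, pile=5}, since mark is star, suit is spades.
Group B: {mark=star, suit=hearts, pile=1}, since mark is star, suit is hearts.
Group B: {mark=none, suit=hearts, pile=1}, since mark is none, suit is hearts.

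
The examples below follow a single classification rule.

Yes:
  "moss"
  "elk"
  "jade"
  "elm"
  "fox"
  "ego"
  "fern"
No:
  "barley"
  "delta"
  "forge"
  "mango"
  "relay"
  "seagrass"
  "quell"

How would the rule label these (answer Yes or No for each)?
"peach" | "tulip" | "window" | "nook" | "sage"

No, No, No, Yes, Yes

A rule that fits every label: length ≤ 4 — true of each 'Yes' example, false of each 'No' one.
"peach": No (length 5). "tulip": No (length 5). "window": No (length 6). "nook": Yes (length 4). "sage": Yes (length 4).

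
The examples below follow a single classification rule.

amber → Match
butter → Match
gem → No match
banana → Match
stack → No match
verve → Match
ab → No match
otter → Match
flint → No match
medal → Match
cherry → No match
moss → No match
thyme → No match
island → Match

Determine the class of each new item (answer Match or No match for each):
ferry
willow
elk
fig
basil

No match, Match, No match, No match, Match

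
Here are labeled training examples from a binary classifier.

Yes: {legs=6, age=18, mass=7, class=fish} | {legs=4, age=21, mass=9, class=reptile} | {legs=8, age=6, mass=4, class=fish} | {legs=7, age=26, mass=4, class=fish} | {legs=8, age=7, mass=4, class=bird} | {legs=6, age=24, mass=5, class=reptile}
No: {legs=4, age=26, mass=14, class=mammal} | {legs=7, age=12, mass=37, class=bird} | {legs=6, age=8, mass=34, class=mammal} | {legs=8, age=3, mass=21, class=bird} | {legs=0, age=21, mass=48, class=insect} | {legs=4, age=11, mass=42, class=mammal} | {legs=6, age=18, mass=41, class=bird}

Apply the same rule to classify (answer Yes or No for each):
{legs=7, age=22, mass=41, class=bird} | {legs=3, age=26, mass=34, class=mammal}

No, No

The rule appears to be: mass ≤ 9.
{legs=7, age=22, mass=41, class=bird}: No (mass = 41).
{legs=3, age=26, mass=34, class=mammal}: No (mass = 34).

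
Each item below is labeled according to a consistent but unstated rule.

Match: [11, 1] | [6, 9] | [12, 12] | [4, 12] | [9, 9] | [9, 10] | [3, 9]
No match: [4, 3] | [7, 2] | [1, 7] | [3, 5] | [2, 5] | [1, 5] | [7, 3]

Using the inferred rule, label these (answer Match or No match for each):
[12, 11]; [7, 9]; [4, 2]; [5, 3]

Every 'Match' example satisfies: sum ≥ 12. None of the 'No match' examples do.
[12, 11] → 12+11 = 23 → Match.
[7, 9] → 7+9 = 16 → Match.
[4, 2] → 4+2 = 6 → No match.
[5, 3] → 5+3 = 8 → No match.

Match, Match, No match, No match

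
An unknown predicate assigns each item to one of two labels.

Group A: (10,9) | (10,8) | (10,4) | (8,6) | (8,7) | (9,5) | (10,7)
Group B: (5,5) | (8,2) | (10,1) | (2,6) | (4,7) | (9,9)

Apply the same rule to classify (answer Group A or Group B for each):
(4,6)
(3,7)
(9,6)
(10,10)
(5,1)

Group B, Group B, Group A, Group B, Group B

The rule appears to be: first > second AND sum ≥ 14.
(4,6): Group B (4 < 6, 4+6 = 10).
(3,7): Group B (3 < 7, 3+7 = 10).
(9,6): Group A (9 > 6, 9+6 = 15).
(10,10): Group B (10 = 10, 10+10 = 20).
(5,1): Group B (5 > 1, 5+1 = 6).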